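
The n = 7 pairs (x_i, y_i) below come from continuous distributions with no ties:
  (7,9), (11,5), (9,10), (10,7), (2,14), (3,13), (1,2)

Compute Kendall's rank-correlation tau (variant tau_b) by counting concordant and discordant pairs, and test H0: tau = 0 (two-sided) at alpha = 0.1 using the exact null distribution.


Step 1: Enumerate the 21 unordered pairs (i,j) with i<j and classify each by sign(x_j-x_i) * sign(y_j-y_i).
  (1,2):dx=+4,dy=-4->D; (1,3):dx=+2,dy=+1->C; (1,4):dx=+3,dy=-2->D; (1,5):dx=-5,dy=+5->D
  (1,6):dx=-4,dy=+4->D; (1,7):dx=-6,dy=-7->C; (2,3):dx=-2,dy=+5->D; (2,4):dx=-1,dy=+2->D
  (2,5):dx=-9,dy=+9->D; (2,6):dx=-8,dy=+8->D; (2,7):dx=-10,dy=-3->C; (3,4):dx=+1,dy=-3->D
  (3,5):dx=-7,dy=+4->D; (3,6):dx=-6,dy=+3->D; (3,7):dx=-8,dy=-8->C; (4,5):dx=-8,dy=+7->D
  (4,6):dx=-7,dy=+6->D; (4,7):dx=-9,dy=-5->C; (5,6):dx=+1,dy=-1->D; (5,7):dx=-1,dy=-12->C
  (6,7):dx=-2,dy=-11->C
Step 2: C = 7, D = 14, total pairs = 21.
Step 3: tau = (C - D)/(n(n-1)/2) = (7 - 14)/21 = -0.333333.
Step 4: Exact two-sided p-value (enumerate n! = 5040 permutations of y under H0): p = 0.381349.
Step 5: alpha = 0.1. fail to reject H0.

tau_b = -0.3333 (C=7, D=14), p = 0.381349, fail to reject H0.


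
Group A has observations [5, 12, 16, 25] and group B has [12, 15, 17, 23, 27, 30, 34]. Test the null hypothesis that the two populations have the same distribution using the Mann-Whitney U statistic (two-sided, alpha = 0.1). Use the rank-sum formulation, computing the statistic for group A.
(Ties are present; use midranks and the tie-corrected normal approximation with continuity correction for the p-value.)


Step 1: Combine and sort all 11 observations; assign midranks.
sorted (value, group): (5,X), (12,X), (12,Y), (15,Y), (16,X), (17,Y), (23,Y), (25,X), (27,Y), (30,Y), (34,Y)
ranks: 5->1, 12->2.5, 12->2.5, 15->4, 16->5, 17->6, 23->7, 25->8, 27->9, 30->10, 34->11
Step 2: Rank sum for X: R1 = 1 + 2.5 + 5 + 8 = 16.5.
Step 3: U_X = R1 - n1(n1+1)/2 = 16.5 - 4*5/2 = 16.5 - 10 = 6.5.
       U_Y = n1*n2 - U_X = 28 - 6.5 = 21.5.
Step 4: Ties are present, so use the tie-corrected normal approximation (with continuity correction) for the p-value.
Step 5: p-value = 0.184875; compare to alpha = 0.1. fail to reject H0.

U_X = 6.5, p = 0.184875, fail to reject H0 at alpha = 0.1.


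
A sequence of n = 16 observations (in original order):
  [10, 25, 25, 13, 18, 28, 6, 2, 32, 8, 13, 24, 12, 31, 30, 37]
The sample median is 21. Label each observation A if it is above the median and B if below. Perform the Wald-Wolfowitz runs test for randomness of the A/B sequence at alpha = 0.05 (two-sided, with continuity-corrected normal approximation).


Step 1: Compute median = 21; label A = above, B = below.
Labels in order: BAABBABBABBABAAA  (n_A = 8, n_B = 8)
Step 2: Count runs R = 10.
Step 3: Under H0 (random ordering), E[R] = 2*n_A*n_B/(n_A+n_B) + 1 = 2*8*8/16 + 1 = 9.0000.
        Var[R] = 2*n_A*n_B*(2*n_A*n_B - n_A - n_B) / ((n_A+n_B)^2 * (n_A+n_B-1)) = 14336/3840 = 3.7333.
        SD[R] = 1.9322.
Step 4: Continuity-corrected z = (R - 0.5 - E[R]) / SD[R] = (10 - 0.5 - 9.0000) / 1.9322 = 0.2588.
Step 5: Two-sided p-value via normal approximation = 2*(1 - Phi(|z|)) = 0.795809.
Step 6: alpha = 0.05. fail to reject H0.

R = 10, z = 0.2588, p = 0.795809, fail to reject H0.


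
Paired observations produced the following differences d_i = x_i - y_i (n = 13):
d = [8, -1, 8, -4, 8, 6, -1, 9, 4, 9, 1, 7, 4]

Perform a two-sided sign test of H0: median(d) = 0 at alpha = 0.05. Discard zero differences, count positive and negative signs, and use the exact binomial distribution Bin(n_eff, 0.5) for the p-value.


Step 1: Discard zero differences. Original n = 13; n_eff = number of nonzero differences = 13.
Nonzero differences (with sign): +8, -1, +8, -4, +8, +6, -1, +9, +4, +9, +1, +7, +4
Step 2: Count signs: positive = 10, negative = 3.
Step 3: Under H0: P(positive) = 0.5, so the number of positives S ~ Bin(13, 0.5).
Step 4: Two-sided exact p-value = sum of Bin(13,0.5) probabilities at or below the observed probability = 0.092285.
Step 5: alpha = 0.05. fail to reject H0.

n_eff = 13, pos = 10, neg = 3, p = 0.092285, fail to reject H0.


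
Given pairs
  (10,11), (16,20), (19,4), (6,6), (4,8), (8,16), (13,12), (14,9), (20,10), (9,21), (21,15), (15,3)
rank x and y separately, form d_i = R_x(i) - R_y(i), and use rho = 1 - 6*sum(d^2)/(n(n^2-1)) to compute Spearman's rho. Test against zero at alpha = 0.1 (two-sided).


Step 1: Rank x and y separately (midranks; no ties here).
rank(x): 10->5, 16->9, 19->10, 6->2, 4->1, 8->3, 13->6, 14->7, 20->11, 9->4, 21->12, 15->8
rank(y): 11->7, 20->11, 4->2, 6->3, 8->4, 16->10, 12->8, 9->5, 10->6, 21->12, 15->9, 3->1
Step 2: d_i = R_x(i) - R_y(i); compute d_i^2.
  (5-7)^2=4, (9-11)^2=4, (10-2)^2=64, (2-3)^2=1, (1-4)^2=9, (3-10)^2=49, (6-8)^2=4, (7-5)^2=4, (11-6)^2=25, (4-12)^2=64, (12-9)^2=9, (8-1)^2=49
sum(d^2) = 286.
Step 3: rho = 1 - 6*286 / (12*(12^2 - 1)) = 1 - 1716/1716 = 0.000000.
Step 4: Under H0, t = rho * sqrt((n-2)/(1-rho^2)) = 0.0000 ~ t(10).
Step 5: Two-sided p-value from the t-distribution with 10 df = 1.000000.
Step 6: alpha = 0.1. fail to reject H0.

rho = 0.0000, p = 1.000000, fail to reject H0 at alpha = 0.1.


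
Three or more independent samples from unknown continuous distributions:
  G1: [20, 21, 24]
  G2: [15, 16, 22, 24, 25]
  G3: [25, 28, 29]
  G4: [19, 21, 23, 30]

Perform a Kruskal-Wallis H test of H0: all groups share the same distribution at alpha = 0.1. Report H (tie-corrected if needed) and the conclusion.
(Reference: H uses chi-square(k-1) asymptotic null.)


Step 1: Combine all N = 15 observations and assign midranks.
sorted (value, group, rank): (15,G2,1), (16,G2,2), (19,G4,3), (20,G1,4), (21,G1,5.5), (21,G4,5.5), (22,G2,7), (23,G4,8), (24,G1,9.5), (24,G2,9.5), (25,G2,11.5), (25,G3,11.5), (28,G3,13), (29,G3,14), (30,G4,15)
Step 2: Sum ranks within each group.
R_1 = 19 (n_1 = 3)
R_2 = 31 (n_2 = 5)
R_3 = 38.5 (n_3 = 3)
R_4 = 31.5 (n_4 = 4)
Step 3: H = 12/(N(N+1)) * sum(R_i^2/n_i) - 3(N+1)
     = 12/(15*16) * (19^2/3 + 31^2/5 + 38.5^2/3 + 31.5^2/4) - 3*16
     = 0.050000 * 1054.68 - 48
     = 4.733958.
Step 4: Ties present; correction factor C = 1 - 18/(15^3 - 15) = 0.994643. Corrected H = 4.733958 / 0.994643 = 4.759455.
Step 5: Under H0, H ~ chi^2(3); p-value = 0.190282.
Step 6: alpha = 0.1. fail to reject H0.

H = 4.7595, df = 3, p = 0.190282, fail to reject H0.


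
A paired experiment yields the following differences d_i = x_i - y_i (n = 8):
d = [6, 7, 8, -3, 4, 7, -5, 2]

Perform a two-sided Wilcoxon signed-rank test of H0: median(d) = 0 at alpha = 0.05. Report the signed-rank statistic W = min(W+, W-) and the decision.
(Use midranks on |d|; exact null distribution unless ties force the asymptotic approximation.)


Step 1: Drop any zero differences (none here) and take |d_i|.
|d| = [6, 7, 8, 3, 4, 7, 5, 2]
Step 2: Midrank |d_i| (ties get averaged ranks).
ranks: |6|->5, |7|->6.5, |8|->8, |3|->2, |4|->3, |7|->6.5, |5|->4, |2|->1
Step 3: Attach original signs; sum ranks with positive sign and with negative sign.
W+ = 5 + 6.5 + 8 + 3 + 6.5 + 1 = 30
W- = 2 + 4 = 6
(Check: W+ + W- = 36 should equal n(n+1)/2 = 36.)
Step 4: Test statistic W = min(W+, W-) = 6.
Step 5: Ties in |d|, so use the tie-corrected normal approximation.
        E[W] = n(n+1)/4 = 8*9/4 = 18.
        Tie groups: |d|=7 (t=2); sum(t^3 - t) = 6.
        Var[W] = n(n+1)(2n+1)/24 - sum(t^3-t)/48 = 1224/24 - 6/48 = 50.875.
        z = (W - E[W]) / sqrt(Var[W]) = (6 - 18) / 7.1327 = -1.6824.
        Two-sided p = 2*Phi(z) = 0.092491.
Step 6: alpha = 0.05. fail to reject H0.

W+ = 30, W- = 6, W = min = 6, p = 0.092491, fail to reject H0.


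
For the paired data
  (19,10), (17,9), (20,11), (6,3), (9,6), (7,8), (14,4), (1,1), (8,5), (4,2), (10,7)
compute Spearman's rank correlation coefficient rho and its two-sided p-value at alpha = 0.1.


Step 1: Rank x and y separately (midranks; no ties here).
rank(x): 19->10, 17->9, 20->11, 6->3, 9->6, 7->4, 14->8, 1->1, 8->5, 4->2, 10->7
rank(y): 10->10, 9->9, 11->11, 3->3, 6->6, 8->8, 4->4, 1->1, 5->5, 2->2, 7->7
Step 2: d_i = R_x(i) - R_y(i); compute d_i^2.
  (10-10)^2=0, (9-9)^2=0, (11-11)^2=0, (3-3)^2=0, (6-6)^2=0, (4-8)^2=16, (8-4)^2=16, (1-1)^2=0, (5-5)^2=0, (2-2)^2=0, (7-7)^2=0
sum(d^2) = 32.
Step 3: rho = 1 - 6*32 / (11*(11^2 - 1)) = 1 - 192/1320 = 0.854545.
Step 4: Under H0, t = rho * sqrt((n-2)/(1-rho^2)) = 4.9360 ~ t(9).
Step 5: Two-sided p-value from the t-distribution with 9 df = 0.000807.
Step 6: alpha = 0.1. reject H0.

rho = 0.8545, p = 0.000807, reject H0 at alpha = 0.1.


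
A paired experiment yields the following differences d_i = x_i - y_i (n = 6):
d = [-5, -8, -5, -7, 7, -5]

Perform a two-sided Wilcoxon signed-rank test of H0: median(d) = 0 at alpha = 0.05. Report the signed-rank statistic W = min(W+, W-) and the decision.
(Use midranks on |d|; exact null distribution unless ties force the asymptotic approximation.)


Step 1: Drop any zero differences (none here) and take |d_i|.
|d| = [5, 8, 5, 7, 7, 5]
Step 2: Midrank |d_i| (ties get averaged ranks).
ranks: |5|->2, |8|->6, |5|->2, |7|->4.5, |7|->4.5, |5|->2
Step 3: Attach original signs; sum ranks with positive sign and with negative sign.
W+ = 4.5 = 4.5
W- = 2 + 6 + 2 + 4.5 + 2 = 16.5
(Check: W+ + W- = 21 should equal n(n+1)/2 = 21.)
Step 4: Test statistic W = min(W+, W-) = 4.5.
Step 5: Ties in |d|, so use the tie-corrected normal approximation.
        E[W] = n(n+1)/4 = 6*7/4 = 10.5.
        Tie groups: |d|=5 (t=3), |d|=7 (t=2); sum(t^3 - t) = 30.
        Var[W] = n(n+1)(2n+1)/24 - sum(t^3-t)/48 = 546/24 - 30/48 = 22.125.
        z = (W - E[W]) / sqrt(Var[W]) = (4.5 - 10.5) / 4.7037 = -1.2756.
        Two-sided p = 2*Phi(z) = 0.202102.
Step 6: alpha = 0.05. fail to reject H0.

W+ = 4.5, W- = 16.5, W = min = 4.5, p = 0.202102, fail to reject H0.


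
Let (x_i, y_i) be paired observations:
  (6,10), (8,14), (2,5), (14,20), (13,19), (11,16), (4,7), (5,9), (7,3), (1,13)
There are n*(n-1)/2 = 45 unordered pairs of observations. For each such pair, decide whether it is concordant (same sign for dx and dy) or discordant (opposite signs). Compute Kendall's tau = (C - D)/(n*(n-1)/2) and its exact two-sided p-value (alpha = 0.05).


Step 1: Enumerate the 45 unordered pairs (i,j) with i<j and classify each by sign(x_j-x_i) * sign(y_j-y_i).
  (1,2):dx=+2,dy=+4->C; (1,3):dx=-4,dy=-5->C; (1,4):dx=+8,dy=+10->C; (1,5):dx=+7,dy=+9->C
  (1,6):dx=+5,dy=+6->C; (1,7):dx=-2,dy=-3->C; (1,8):dx=-1,dy=-1->C; (1,9):dx=+1,dy=-7->D
  (1,10):dx=-5,dy=+3->D; (2,3):dx=-6,dy=-9->C; (2,4):dx=+6,dy=+6->C; (2,5):dx=+5,dy=+5->C
  (2,6):dx=+3,dy=+2->C; (2,7):dx=-4,dy=-7->C; (2,8):dx=-3,dy=-5->C; (2,9):dx=-1,dy=-11->C
  (2,10):dx=-7,dy=-1->C; (3,4):dx=+12,dy=+15->C; (3,5):dx=+11,dy=+14->C; (3,6):dx=+9,dy=+11->C
  (3,7):dx=+2,dy=+2->C; (3,8):dx=+3,dy=+4->C; (3,9):dx=+5,dy=-2->D; (3,10):dx=-1,dy=+8->D
  (4,5):dx=-1,dy=-1->C; (4,6):dx=-3,dy=-4->C; (4,7):dx=-10,dy=-13->C; (4,8):dx=-9,dy=-11->C
  (4,9):dx=-7,dy=-17->C; (4,10):dx=-13,dy=-7->C; (5,6):dx=-2,dy=-3->C; (5,7):dx=-9,dy=-12->C
  (5,8):dx=-8,dy=-10->C; (5,9):dx=-6,dy=-16->C; (5,10):dx=-12,dy=-6->C; (6,7):dx=-7,dy=-9->C
  (6,8):dx=-6,dy=-7->C; (6,9):dx=-4,dy=-13->C; (6,10):dx=-10,dy=-3->C; (7,8):dx=+1,dy=+2->C
  (7,9):dx=+3,dy=-4->D; (7,10):dx=-3,dy=+6->D; (8,9):dx=+2,dy=-6->D; (8,10):dx=-4,dy=+4->D
  (9,10):dx=-6,dy=+10->D
Step 2: C = 36, D = 9, total pairs = 45.
Step 3: tau = (C - D)/(n(n-1)/2) = (36 - 9)/45 = 0.600000.
Step 4: Exact two-sided p-value (enumerate n! = 3628800 permutations of y under H0): p = 0.016666.
Step 5: alpha = 0.05. reject H0.

tau_b = 0.6000 (C=36, D=9), p = 0.016666, reject H0.


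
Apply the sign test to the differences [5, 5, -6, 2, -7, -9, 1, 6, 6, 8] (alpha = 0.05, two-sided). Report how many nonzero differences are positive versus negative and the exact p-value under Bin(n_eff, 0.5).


Step 1: Discard zero differences. Original n = 10; n_eff = number of nonzero differences = 10.
Nonzero differences (with sign): +5, +5, -6, +2, -7, -9, +1, +6, +6, +8
Step 2: Count signs: positive = 7, negative = 3.
Step 3: Under H0: P(positive) = 0.5, so the number of positives S ~ Bin(10, 0.5).
Step 4: Two-sided exact p-value = sum of Bin(10,0.5) probabilities at or below the observed probability = 0.343750.
Step 5: alpha = 0.05. fail to reject H0.

n_eff = 10, pos = 7, neg = 3, p = 0.343750, fail to reject H0.


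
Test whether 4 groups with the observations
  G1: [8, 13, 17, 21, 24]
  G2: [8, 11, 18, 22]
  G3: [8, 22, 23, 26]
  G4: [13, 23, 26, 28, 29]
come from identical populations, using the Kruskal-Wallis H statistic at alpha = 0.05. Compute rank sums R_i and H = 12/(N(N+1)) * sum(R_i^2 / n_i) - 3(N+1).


Step 1: Combine all N = 18 observations and assign midranks.
sorted (value, group, rank): (8,G1,2), (8,G2,2), (8,G3,2), (11,G2,4), (13,G1,5.5), (13,G4,5.5), (17,G1,7), (18,G2,8), (21,G1,9), (22,G2,10.5), (22,G3,10.5), (23,G3,12.5), (23,G4,12.5), (24,G1,14), (26,G3,15.5), (26,G4,15.5), (28,G4,17), (29,G4,18)
Step 2: Sum ranks within each group.
R_1 = 37.5 (n_1 = 5)
R_2 = 24.5 (n_2 = 4)
R_3 = 40.5 (n_3 = 4)
R_4 = 68.5 (n_4 = 5)
Step 3: H = 12/(N(N+1)) * sum(R_i^2/n_i) - 3(N+1)
     = 12/(18*19) * (37.5^2/5 + 24.5^2/4 + 40.5^2/4 + 68.5^2/5) - 3*19
     = 0.035088 * 1779.83 - 57
     = 5.450000.
Step 4: Ties present; correction factor C = 1 - 48/(18^3 - 18) = 0.991744. Corrected H = 5.450000 / 0.991744 = 5.495369.
Step 5: Under H0, H ~ chi^2(3); p-value = 0.138916.
Step 6: alpha = 0.05. fail to reject H0.

H = 5.4954, df = 3, p = 0.138916, fail to reject H0.


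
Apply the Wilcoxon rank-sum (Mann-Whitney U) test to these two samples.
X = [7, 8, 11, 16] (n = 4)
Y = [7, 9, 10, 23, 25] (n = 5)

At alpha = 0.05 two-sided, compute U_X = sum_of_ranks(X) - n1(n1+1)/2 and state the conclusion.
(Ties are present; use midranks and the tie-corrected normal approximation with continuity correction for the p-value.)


Step 1: Combine and sort all 9 observations; assign midranks.
sorted (value, group): (7,X), (7,Y), (8,X), (9,Y), (10,Y), (11,X), (16,X), (23,Y), (25,Y)
ranks: 7->1.5, 7->1.5, 8->3, 9->4, 10->5, 11->6, 16->7, 23->8, 25->9
Step 2: Rank sum for X: R1 = 1.5 + 3 + 6 + 7 = 17.5.
Step 3: U_X = R1 - n1(n1+1)/2 = 17.5 - 4*5/2 = 17.5 - 10 = 7.5.
       U_Y = n1*n2 - U_X = 20 - 7.5 = 12.5.
Step 4: Ties are present, so use the tie-corrected normal approximation (with continuity correction) for the p-value.
Step 5: p-value = 0.622753; compare to alpha = 0.05. fail to reject H0.

U_X = 7.5, p = 0.622753, fail to reject H0 at alpha = 0.05.


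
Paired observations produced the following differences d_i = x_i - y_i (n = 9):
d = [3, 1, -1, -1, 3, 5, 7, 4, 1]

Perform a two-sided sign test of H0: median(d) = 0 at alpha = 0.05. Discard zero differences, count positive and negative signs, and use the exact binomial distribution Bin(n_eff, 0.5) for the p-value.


Step 1: Discard zero differences. Original n = 9; n_eff = number of nonzero differences = 9.
Nonzero differences (with sign): +3, +1, -1, -1, +3, +5, +7, +4, +1
Step 2: Count signs: positive = 7, negative = 2.
Step 3: Under H0: P(positive) = 0.5, so the number of positives S ~ Bin(9, 0.5).
Step 4: Two-sided exact p-value = sum of Bin(9,0.5) probabilities at or below the observed probability = 0.179688.
Step 5: alpha = 0.05. fail to reject H0.

n_eff = 9, pos = 7, neg = 2, p = 0.179688, fail to reject H0.


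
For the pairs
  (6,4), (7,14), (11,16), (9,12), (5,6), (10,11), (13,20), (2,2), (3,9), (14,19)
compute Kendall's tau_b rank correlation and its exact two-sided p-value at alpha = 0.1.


Step 1: Enumerate the 45 unordered pairs (i,j) with i<j and classify each by sign(x_j-x_i) * sign(y_j-y_i).
  (1,2):dx=+1,dy=+10->C; (1,3):dx=+5,dy=+12->C; (1,4):dx=+3,dy=+8->C; (1,5):dx=-1,dy=+2->D
  (1,6):dx=+4,dy=+7->C; (1,7):dx=+7,dy=+16->C; (1,8):dx=-4,dy=-2->C; (1,9):dx=-3,dy=+5->D
  (1,10):dx=+8,dy=+15->C; (2,3):dx=+4,dy=+2->C; (2,4):dx=+2,dy=-2->D; (2,5):dx=-2,dy=-8->C
  (2,6):dx=+3,dy=-3->D; (2,7):dx=+6,dy=+6->C; (2,8):dx=-5,dy=-12->C; (2,9):dx=-4,dy=-5->C
  (2,10):dx=+7,dy=+5->C; (3,4):dx=-2,dy=-4->C; (3,5):dx=-6,dy=-10->C; (3,6):dx=-1,dy=-5->C
  (3,7):dx=+2,dy=+4->C; (3,8):dx=-9,dy=-14->C; (3,9):dx=-8,dy=-7->C; (3,10):dx=+3,dy=+3->C
  (4,5):dx=-4,dy=-6->C; (4,6):dx=+1,dy=-1->D; (4,7):dx=+4,dy=+8->C; (4,8):dx=-7,dy=-10->C
  (4,9):dx=-6,dy=-3->C; (4,10):dx=+5,dy=+7->C; (5,6):dx=+5,dy=+5->C; (5,7):dx=+8,dy=+14->C
  (5,8):dx=-3,dy=-4->C; (5,9):dx=-2,dy=+3->D; (5,10):dx=+9,dy=+13->C; (6,7):dx=+3,dy=+9->C
  (6,8):dx=-8,dy=-9->C; (6,9):dx=-7,dy=-2->C; (6,10):dx=+4,dy=+8->C; (7,8):dx=-11,dy=-18->C
  (7,9):dx=-10,dy=-11->C; (7,10):dx=+1,dy=-1->D; (8,9):dx=+1,dy=+7->C; (8,10):dx=+12,dy=+17->C
  (9,10):dx=+11,dy=+10->C
Step 2: C = 38, D = 7, total pairs = 45.
Step 3: tau = (C - D)/(n(n-1)/2) = (38 - 7)/45 = 0.688889.
Step 4: Exact two-sided p-value (enumerate n! = 3628800 permutations of y under H0): p = 0.004687.
Step 5: alpha = 0.1. reject H0.

tau_b = 0.6889 (C=38, D=7), p = 0.004687, reject H0.


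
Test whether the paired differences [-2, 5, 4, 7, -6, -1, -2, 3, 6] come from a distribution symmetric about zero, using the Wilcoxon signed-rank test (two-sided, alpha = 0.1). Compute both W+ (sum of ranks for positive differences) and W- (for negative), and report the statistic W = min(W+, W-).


Step 1: Drop any zero differences (none here) and take |d_i|.
|d| = [2, 5, 4, 7, 6, 1, 2, 3, 6]
Step 2: Midrank |d_i| (ties get averaged ranks).
ranks: |2|->2.5, |5|->6, |4|->5, |7|->9, |6|->7.5, |1|->1, |2|->2.5, |3|->4, |6|->7.5
Step 3: Attach original signs; sum ranks with positive sign and with negative sign.
W+ = 6 + 5 + 9 + 4 + 7.5 = 31.5
W- = 2.5 + 7.5 + 1 + 2.5 = 13.5
(Check: W+ + W- = 45 should equal n(n+1)/2 = 45.)
Step 4: Test statistic W = min(W+, W-) = 13.5.
Step 5: Ties in |d|, so use the tie-corrected normal approximation.
        E[W] = n(n+1)/4 = 9*10/4 = 22.5.
        Tie groups: |d|=2 (t=2), |d|=6 (t=2); sum(t^3 - t) = 12.
        Var[W] = n(n+1)(2n+1)/24 - sum(t^3-t)/48 = 1710/24 - 12/48 = 71.
        z = (W - E[W]) / sqrt(Var[W]) = (13.5 - 22.5) / 8.4261 = -1.0681.
        Two-sided p = 2*Phi(z) = 0.285474.
Step 6: alpha = 0.1. fail to reject H0.

W+ = 31.5, W- = 13.5, W = min = 13.5, p = 0.285474, fail to reject H0.


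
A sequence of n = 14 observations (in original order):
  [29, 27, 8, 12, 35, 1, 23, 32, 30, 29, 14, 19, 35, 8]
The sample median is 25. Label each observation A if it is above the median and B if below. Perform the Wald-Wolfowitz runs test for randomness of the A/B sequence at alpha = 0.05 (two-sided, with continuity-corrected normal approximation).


Step 1: Compute median = 25; label A = above, B = below.
Labels in order: AABBABBAAABBAB  (n_A = 7, n_B = 7)
Step 2: Count runs R = 8.
Step 3: Under H0 (random ordering), E[R] = 2*n_A*n_B/(n_A+n_B) + 1 = 2*7*7/14 + 1 = 8.0000.
        Var[R] = 2*n_A*n_B*(2*n_A*n_B - n_A - n_B) / ((n_A+n_B)^2 * (n_A+n_B-1)) = 8232/2548 = 3.2308.
        SD[R] = 1.7974.
Step 4: R = E[R], so z = 0 with no continuity correction.
Step 5: Two-sided p-value via normal approximation = 2*(1 - Phi(|z|)) = 1.000000.
Step 6: alpha = 0.05. fail to reject H0.

R = 8, z = 0.0000, p = 1.000000, fail to reject H0.


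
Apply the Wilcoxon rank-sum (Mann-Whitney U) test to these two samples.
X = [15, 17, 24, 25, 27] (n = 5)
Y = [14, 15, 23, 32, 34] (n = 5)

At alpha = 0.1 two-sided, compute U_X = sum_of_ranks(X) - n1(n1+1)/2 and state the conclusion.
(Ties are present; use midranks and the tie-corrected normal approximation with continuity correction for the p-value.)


Step 1: Combine and sort all 10 observations; assign midranks.
sorted (value, group): (14,Y), (15,X), (15,Y), (17,X), (23,Y), (24,X), (25,X), (27,X), (32,Y), (34,Y)
ranks: 14->1, 15->2.5, 15->2.5, 17->4, 23->5, 24->6, 25->7, 27->8, 32->9, 34->10
Step 2: Rank sum for X: R1 = 2.5 + 4 + 6 + 7 + 8 = 27.5.
Step 3: U_X = R1 - n1(n1+1)/2 = 27.5 - 5*6/2 = 27.5 - 15 = 12.5.
       U_Y = n1*n2 - U_X = 25 - 12.5 = 12.5.
Step 4: Ties are present, so use the tie-corrected normal approximation (with continuity correction) for the p-value.
Step 5: p-value = 1.000000; compare to alpha = 0.1. fail to reject H0.

U_X = 12.5, p = 1.000000, fail to reject H0 at alpha = 0.1.


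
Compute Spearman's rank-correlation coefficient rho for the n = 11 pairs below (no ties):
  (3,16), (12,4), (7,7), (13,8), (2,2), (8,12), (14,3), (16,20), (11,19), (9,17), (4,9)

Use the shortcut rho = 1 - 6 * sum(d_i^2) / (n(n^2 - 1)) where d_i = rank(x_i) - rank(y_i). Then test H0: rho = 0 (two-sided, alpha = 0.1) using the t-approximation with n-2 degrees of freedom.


Step 1: Rank x and y separately (midranks; no ties here).
rank(x): 3->2, 12->8, 7->4, 13->9, 2->1, 8->5, 14->10, 16->11, 11->7, 9->6, 4->3
rank(y): 16->8, 4->3, 7->4, 8->5, 2->1, 12->7, 3->2, 20->11, 19->10, 17->9, 9->6
Step 2: d_i = R_x(i) - R_y(i); compute d_i^2.
  (2-8)^2=36, (8-3)^2=25, (4-4)^2=0, (9-5)^2=16, (1-1)^2=0, (5-7)^2=4, (10-2)^2=64, (11-11)^2=0, (7-10)^2=9, (6-9)^2=9, (3-6)^2=9
sum(d^2) = 172.
Step 3: rho = 1 - 6*172 / (11*(11^2 - 1)) = 1 - 1032/1320 = 0.218182.
Step 4: Under H0, t = rho * sqrt((n-2)/(1-rho^2)) = 0.6707 ~ t(9).
Step 5: Two-sided p-value from the t-distribution with 9 df = 0.519248.
Step 6: alpha = 0.1. fail to reject H0.

rho = 0.2182, p = 0.519248, fail to reject H0 at alpha = 0.1.


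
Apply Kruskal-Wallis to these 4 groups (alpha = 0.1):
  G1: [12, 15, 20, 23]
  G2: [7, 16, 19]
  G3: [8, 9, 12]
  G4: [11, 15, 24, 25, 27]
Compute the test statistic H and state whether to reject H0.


Step 1: Combine all N = 15 observations and assign midranks.
sorted (value, group, rank): (7,G2,1), (8,G3,2), (9,G3,3), (11,G4,4), (12,G1,5.5), (12,G3,5.5), (15,G1,7.5), (15,G4,7.5), (16,G2,9), (19,G2,10), (20,G1,11), (23,G1,12), (24,G4,13), (25,G4,14), (27,G4,15)
Step 2: Sum ranks within each group.
R_1 = 36 (n_1 = 4)
R_2 = 20 (n_2 = 3)
R_3 = 10.5 (n_3 = 3)
R_4 = 53.5 (n_4 = 5)
Step 3: H = 12/(N(N+1)) * sum(R_i^2/n_i) - 3(N+1)
     = 12/(15*16) * (36^2/4 + 20^2/3 + 10.5^2/3 + 53.5^2/5) - 3*16
     = 0.050000 * 1066.53 - 48
     = 5.326667.
Step 4: Ties present; correction factor C = 1 - 12/(15^3 - 15) = 0.996429. Corrected H = 5.326667 / 0.996429 = 5.345759.
Step 5: Under H0, H ~ chi^2(3); p-value = 0.148161.
Step 6: alpha = 0.1. fail to reject H0.

H = 5.3458, df = 3, p = 0.148161, fail to reject H0.


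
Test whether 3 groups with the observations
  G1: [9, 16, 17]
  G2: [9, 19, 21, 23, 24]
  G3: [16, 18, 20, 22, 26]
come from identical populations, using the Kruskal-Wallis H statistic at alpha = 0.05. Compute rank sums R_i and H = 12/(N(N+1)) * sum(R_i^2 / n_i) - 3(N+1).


Step 1: Combine all N = 13 observations and assign midranks.
sorted (value, group, rank): (9,G1,1.5), (9,G2,1.5), (16,G1,3.5), (16,G3,3.5), (17,G1,5), (18,G3,6), (19,G2,7), (20,G3,8), (21,G2,9), (22,G3,10), (23,G2,11), (24,G2,12), (26,G3,13)
Step 2: Sum ranks within each group.
R_1 = 10 (n_1 = 3)
R_2 = 40.5 (n_2 = 5)
R_3 = 40.5 (n_3 = 5)
Step 3: H = 12/(N(N+1)) * sum(R_i^2/n_i) - 3(N+1)
     = 12/(13*14) * (10^2/3 + 40.5^2/5 + 40.5^2/5) - 3*14
     = 0.065934 * 689.433 - 42
     = 3.457143.
Step 4: Ties present; correction factor C = 1 - 12/(13^3 - 13) = 0.994505. Corrected H = 3.457143 / 0.994505 = 3.476243.
Step 5: Under H0, H ~ chi^2(2); p-value = 0.175850.
Step 6: alpha = 0.05. fail to reject H0.

H = 3.4762, df = 2, p = 0.175850, fail to reject H0.


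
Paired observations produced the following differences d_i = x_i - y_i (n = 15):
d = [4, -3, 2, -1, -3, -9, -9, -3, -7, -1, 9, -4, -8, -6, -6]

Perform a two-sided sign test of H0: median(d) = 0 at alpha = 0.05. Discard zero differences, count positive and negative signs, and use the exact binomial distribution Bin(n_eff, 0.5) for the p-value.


Step 1: Discard zero differences. Original n = 15; n_eff = number of nonzero differences = 15.
Nonzero differences (with sign): +4, -3, +2, -1, -3, -9, -9, -3, -7, -1, +9, -4, -8, -6, -6
Step 2: Count signs: positive = 3, negative = 12.
Step 3: Under H0: P(positive) = 0.5, so the number of positives S ~ Bin(15, 0.5).
Step 4: Two-sided exact p-value = sum of Bin(15,0.5) probabilities at or below the observed probability = 0.035156.
Step 5: alpha = 0.05. reject H0.

n_eff = 15, pos = 3, neg = 12, p = 0.035156, reject H0.


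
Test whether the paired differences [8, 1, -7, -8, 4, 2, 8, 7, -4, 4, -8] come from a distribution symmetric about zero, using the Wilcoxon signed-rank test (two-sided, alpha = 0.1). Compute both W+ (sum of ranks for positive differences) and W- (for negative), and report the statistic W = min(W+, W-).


Step 1: Drop any zero differences (none here) and take |d_i|.
|d| = [8, 1, 7, 8, 4, 2, 8, 7, 4, 4, 8]
Step 2: Midrank |d_i| (ties get averaged ranks).
ranks: |8|->9.5, |1|->1, |7|->6.5, |8|->9.5, |4|->4, |2|->2, |8|->9.5, |7|->6.5, |4|->4, |4|->4, |8|->9.5
Step 3: Attach original signs; sum ranks with positive sign and with negative sign.
W+ = 9.5 + 1 + 4 + 2 + 9.5 + 6.5 + 4 = 36.5
W- = 6.5 + 9.5 + 4 + 9.5 = 29.5
(Check: W+ + W- = 66 should equal n(n+1)/2 = 66.)
Step 4: Test statistic W = min(W+, W-) = 29.5.
Step 5: Ties in |d|, so use the tie-corrected normal approximation.
        E[W] = n(n+1)/4 = 11*12/4 = 33.
        Tie groups: |d|=4 (t=3), |d|=7 (t=2), |d|=8 (t=4); sum(t^3 - t) = 90.
        Var[W] = n(n+1)(2n+1)/24 - sum(t^3-t)/48 = 3036/24 - 90/48 = 124.625.
        z = (W - E[W]) / sqrt(Var[W]) = (29.5 - 33) / 11.1636 = -0.3135.
        Two-sided p = 2*Phi(z) = 0.753886.
Step 6: alpha = 0.1. fail to reject H0.

W+ = 36.5, W- = 29.5, W = min = 29.5, p = 0.753886, fail to reject H0.


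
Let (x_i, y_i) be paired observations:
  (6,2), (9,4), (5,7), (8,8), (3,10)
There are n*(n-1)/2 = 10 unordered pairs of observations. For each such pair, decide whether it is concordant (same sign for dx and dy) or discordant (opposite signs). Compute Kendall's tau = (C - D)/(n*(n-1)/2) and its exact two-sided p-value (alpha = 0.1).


Step 1: Enumerate the 10 unordered pairs (i,j) with i<j and classify each by sign(x_j-x_i) * sign(y_j-y_i).
  (1,2):dx=+3,dy=+2->C; (1,3):dx=-1,dy=+5->D; (1,4):dx=+2,dy=+6->C; (1,5):dx=-3,dy=+8->D
  (2,3):dx=-4,dy=+3->D; (2,4):dx=-1,dy=+4->D; (2,5):dx=-6,dy=+6->D; (3,4):dx=+3,dy=+1->C
  (3,5):dx=-2,dy=+3->D; (4,5):dx=-5,dy=+2->D
Step 2: C = 3, D = 7, total pairs = 10.
Step 3: tau = (C - D)/(n(n-1)/2) = (3 - 7)/10 = -0.400000.
Step 4: Exact two-sided p-value (enumerate n! = 120 permutations of y under H0): p = 0.483333.
Step 5: alpha = 0.1. fail to reject H0.

tau_b = -0.4000 (C=3, D=7), p = 0.483333, fail to reject H0.


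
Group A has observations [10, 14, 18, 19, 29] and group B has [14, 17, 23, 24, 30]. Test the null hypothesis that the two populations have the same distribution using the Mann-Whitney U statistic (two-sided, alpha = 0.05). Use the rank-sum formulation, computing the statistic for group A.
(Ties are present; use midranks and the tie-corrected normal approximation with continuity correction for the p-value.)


Step 1: Combine and sort all 10 observations; assign midranks.
sorted (value, group): (10,X), (14,X), (14,Y), (17,Y), (18,X), (19,X), (23,Y), (24,Y), (29,X), (30,Y)
ranks: 10->1, 14->2.5, 14->2.5, 17->4, 18->5, 19->6, 23->7, 24->8, 29->9, 30->10
Step 2: Rank sum for X: R1 = 1 + 2.5 + 5 + 6 + 9 = 23.5.
Step 3: U_X = R1 - n1(n1+1)/2 = 23.5 - 5*6/2 = 23.5 - 15 = 8.5.
       U_Y = n1*n2 - U_X = 25 - 8.5 = 16.5.
Step 4: Ties are present, so use the tie-corrected normal approximation (with continuity correction) for the p-value.
Step 5: p-value = 0.463344; compare to alpha = 0.05. fail to reject H0.

U_X = 8.5, p = 0.463344, fail to reject H0 at alpha = 0.05.


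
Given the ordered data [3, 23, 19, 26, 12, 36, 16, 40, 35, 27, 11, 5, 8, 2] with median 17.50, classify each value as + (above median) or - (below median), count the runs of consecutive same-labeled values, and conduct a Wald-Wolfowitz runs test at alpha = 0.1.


Step 1: Compute median = 17.50; label A = above, B = below.
Labels in order: BAAABABAAABBBB  (n_A = 7, n_B = 7)
Step 2: Count runs R = 7.
Step 3: Under H0 (random ordering), E[R] = 2*n_A*n_B/(n_A+n_B) + 1 = 2*7*7/14 + 1 = 8.0000.
        Var[R] = 2*n_A*n_B*(2*n_A*n_B - n_A - n_B) / ((n_A+n_B)^2 * (n_A+n_B-1)) = 8232/2548 = 3.2308.
        SD[R] = 1.7974.
Step 4: Continuity-corrected z = (R + 0.5 - E[R]) / SD[R] = (7 + 0.5 - 8.0000) / 1.7974 = -0.2782.
Step 5: Two-sided p-value via normal approximation = 2*(1 - Phi(|z|)) = 0.780879.
Step 6: alpha = 0.1. fail to reject H0.

R = 7, z = -0.2782, p = 0.780879, fail to reject H0.


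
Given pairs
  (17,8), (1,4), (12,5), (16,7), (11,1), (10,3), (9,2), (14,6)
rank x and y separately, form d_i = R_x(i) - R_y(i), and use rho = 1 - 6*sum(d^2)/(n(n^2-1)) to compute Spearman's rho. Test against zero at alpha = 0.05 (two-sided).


Step 1: Rank x and y separately (midranks; no ties here).
rank(x): 17->8, 1->1, 12->5, 16->7, 11->4, 10->3, 9->2, 14->6
rank(y): 8->8, 4->4, 5->5, 7->7, 1->1, 3->3, 2->2, 6->6
Step 2: d_i = R_x(i) - R_y(i); compute d_i^2.
  (8-8)^2=0, (1-4)^2=9, (5-5)^2=0, (7-7)^2=0, (4-1)^2=9, (3-3)^2=0, (2-2)^2=0, (6-6)^2=0
sum(d^2) = 18.
Step 3: rho = 1 - 6*18 / (8*(8^2 - 1)) = 1 - 108/504 = 0.785714.
Step 4: Under H0, t = rho * sqrt((n-2)/(1-rho^2)) = 3.1113 ~ t(6).
Step 5: Two-sided p-value from the t-distribution with 6 df = 0.020815.
Step 6: alpha = 0.05. reject H0.

rho = 0.7857, p = 0.020815, reject H0 at alpha = 0.05.


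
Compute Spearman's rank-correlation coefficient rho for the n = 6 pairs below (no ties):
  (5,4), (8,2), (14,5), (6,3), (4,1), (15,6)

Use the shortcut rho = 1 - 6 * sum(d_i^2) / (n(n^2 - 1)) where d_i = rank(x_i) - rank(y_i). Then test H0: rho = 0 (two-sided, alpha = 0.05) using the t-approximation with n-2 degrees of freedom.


Step 1: Rank x and y separately (midranks; no ties here).
rank(x): 5->2, 8->4, 14->5, 6->3, 4->1, 15->6
rank(y): 4->4, 2->2, 5->5, 3->3, 1->1, 6->6
Step 2: d_i = R_x(i) - R_y(i); compute d_i^2.
  (2-4)^2=4, (4-2)^2=4, (5-5)^2=0, (3-3)^2=0, (1-1)^2=0, (6-6)^2=0
sum(d^2) = 8.
Step 3: rho = 1 - 6*8 / (6*(6^2 - 1)) = 1 - 48/210 = 0.771429.
Step 4: Under H0, t = rho * sqrt((n-2)/(1-rho^2)) = 2.4247 ~ t(4).
Step 5: Two-sided p-value from the t-distribution with 4 df = 0.072397.
Step 6: alpha = 0.05. fail to reject H0.

rho = 0.7714, p = 0.072397, fail to reject H0 at alpha = 0.05.


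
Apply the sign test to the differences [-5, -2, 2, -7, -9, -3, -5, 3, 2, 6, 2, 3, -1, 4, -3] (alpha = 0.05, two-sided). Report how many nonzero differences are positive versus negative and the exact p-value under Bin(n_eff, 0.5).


Step 1: Discard zero differences. Original n = 15; n_eff = number of nonzero differences = 15.
Nonzero differences (with sign): -5, -2, +2, -7, -9, -3, -5, +3, +2, +6, +2, +3, -1, +4, -3
Step 2: Count signs: positive = 7, negative = 8.
Step 3: Under H0: P(positive) = 0.5, so the number of positives S ~ Bin(15, 0.5).
Step 4: Two-sided exact p-value = sum of Bin(15,0.5) probabilities at or below the observed probability = 1.000000.
Step 5: alpha = 0.05. fail to reject H0.

n_eff = 15, pos = 7, neg = 8, p = 1.000000, fail to reject H0.


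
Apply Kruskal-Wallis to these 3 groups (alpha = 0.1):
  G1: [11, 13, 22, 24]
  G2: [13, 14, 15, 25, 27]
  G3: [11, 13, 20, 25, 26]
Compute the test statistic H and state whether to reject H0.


Step 1: Combine all N = 14 observations and assign midranks.
sorted (value, group, rank): (11,G1,1.5), (11,G3,1.5), (13,G1,4), (13,G2,4), (13,G3,4), (14,G2,6), (15,G2,7), (20,G3,8), (22,G1,9), (24,G1,10), (25,G2,11.5), (25,G3,11.5), (26,G3,13), (27,G2,14)
Step 2: Sum ranks within each group.
R_1 = 24.5 (n_1 = 4)
R_2 = 42.5 (n_2 = 5)
R_3 = 38 (n_3 = 5)
Step 3: H = 12/(N(N+1)) * sum(R_i^2/n_i) - 3(N+1)
     = 12/(14*15) * (24.5^2/4 + 42.5^2/5 + 38^2/5) - 3*15
     = 0.057143 * 800.112 - 45
     = 0.720714.
Step 4: Ties present; correction factor C = 1 - 36/(14^3 - 14) = 0.986813. Corrected H = 0.720714 / 0.986813 = 0.730345.
Step 5: Under H0, H ~ chi^2(2); p-value = 0.694077.
Step 6: alpha = 0.1. fail to reject H0.

H = 0.7303, df = 2, p = 0.694077, fail to reject H0.


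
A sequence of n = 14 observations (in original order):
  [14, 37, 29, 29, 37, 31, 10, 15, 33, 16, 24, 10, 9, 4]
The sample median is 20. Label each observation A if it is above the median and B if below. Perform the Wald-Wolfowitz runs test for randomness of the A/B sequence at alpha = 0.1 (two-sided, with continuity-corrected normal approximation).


Step 1: Compute median = 20; label A = above, B = below.
Labels in order: BAAAAABBABABBB  (n_A = 7, n_B = 7)
Step 2: Count runs R = 7.
Step 3: Under H0 (random ordering), E[R] = 2*n_A*n_B/(n_A+n_B) + 1 = 2*7*7/14 + 1 = 8.0000.
        Var[R] = 2*n_A*n_B*(2*n_A*n_B - n_A - n_B) / ((n_A+n_B)^2 * (n_A+n_B-1)) = 8232/2548 = 3.2308.
        SD[R] = 1.7974.
Step 4: Continuity-corrected z = (R + 0.5 - E[R]) / SD[R] = (7 + 0.5 - 8.0000) / 1.7974 = -0.2782.
Step 5: Two-sided p-value via normal approximation = 2*(1 - Phi(|z|)) = 0.780879.
Step 6: alpha = 0.1. fail to reject H0.

R = 7, z = -0.2782, p = 0.780879, fail to reject H0.


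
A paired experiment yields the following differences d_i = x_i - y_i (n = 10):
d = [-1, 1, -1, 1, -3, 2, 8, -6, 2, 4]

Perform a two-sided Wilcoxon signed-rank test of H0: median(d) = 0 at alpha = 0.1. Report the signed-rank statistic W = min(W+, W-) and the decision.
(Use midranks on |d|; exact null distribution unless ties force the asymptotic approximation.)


Step 1: Drop any zero differences (none here) and take |d_i|.
|d| = [1, 1, 1, 1, 3, 2, 8, 6, 2, 4]
Step 2: Midrank |d_i| (ties get averaged ranks).
ranks: |1|->2.5, |1|->2.5, |1|->2.5, |1|->2.5, |3|->7, |2|->5.5, |8|->10, |6|->9, |2|->5.5, |4|->8
Step 3: Attach original signs; sum ranks with positive sign and with negative sign.
W+ = 2.5 + 2.5 + 5.5 + 10 + 5.5 + 8 = 34
W- = 2.5 + 2.5 + 7 + 9 = 21
(Check: W+ + W- = 55 should equal n(n+1)/2 = 55.)
Step 4: Test statistic W = min(W+, W-) = 21.
Step 5: Ties in |d|, so use the tie-corrected normal approximation.
        E[W] = n(n+1)/4 = 10*11/4 = 27.5.
        Tie groups: |d|=1 (t=4), |d|=2 (t=2); sum(t^3 - t) = 66.
        Var[W] = n(n+1)(2n+1)/24 - sum(t^3-t)/48 = 2310/24 - 66/48 = 94.875.
        z = (W - E[W]) / sqrt(Var[W]) = (21 - 27.5) / 9.7404 = -0.6673.
        Two-sided p = 2*Phi(z) = 0.504564.
Step 6: alpha = 0.1. fail to reject H0.

W+ = 34, W- = 21, W = min = 21, p = 0.504564, fail to reject H0.


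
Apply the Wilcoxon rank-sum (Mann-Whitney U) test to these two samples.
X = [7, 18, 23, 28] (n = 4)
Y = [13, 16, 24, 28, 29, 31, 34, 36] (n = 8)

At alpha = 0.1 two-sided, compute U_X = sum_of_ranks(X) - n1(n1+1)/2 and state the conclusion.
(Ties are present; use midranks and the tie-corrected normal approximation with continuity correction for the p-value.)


Step 1: Combine and sort all 12 observations; assign midranks.
sorted (value, group): (7,X), (13,Y), (16,Y), (18,X), (23,X), (24,Y), (28,X), (28,Y), (29,Y), (31,Y), (34,Y), (36,Y)
ranks: 7->1, 13->2, 16->3, 18->4, 23->5, 24->6, 28->7.5, 28->7.5, 29->9, 31->10, 34->11, 36->12
Step 2: Rank sum for X: R1 = 1 + 4 + 5 + 7.5 = 17.5.
Step 3: U_X = R1 - n1(n1+1)/2 = 17.5 - 4*5/2 = 17.5 - 10 = 7.5.
       U_Y = n1*n2 - U_X = 32 - 7.5 = 24.5.
Step 4: Ties are present, so use the tie-corrected normal approximation (with continuity correction) for the p-value.
Step 5: p-value = 0.173478; compare to alpha = 0.1. fail to reject H0.

U_X = 7.5, p = 0.173478, fail to reject H0 at alpha = 0.1.


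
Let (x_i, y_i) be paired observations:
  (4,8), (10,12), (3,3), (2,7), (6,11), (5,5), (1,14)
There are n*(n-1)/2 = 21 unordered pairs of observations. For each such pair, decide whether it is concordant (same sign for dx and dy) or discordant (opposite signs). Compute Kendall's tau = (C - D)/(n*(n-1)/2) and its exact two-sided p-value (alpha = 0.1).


Step 1: Enumerate the 21 unordered pairs (i,j) with i<j and classify each by sign(x_j-x_i) * sign(y_j-y_i).
  (1,2):dx=+6,dy=+4->C; (1,3):dx=-1,dy=-5->C; (1,4):dx=-2,dy=-1->C; (1,5):dx=+2,dy=+3->C
  (1,6):dx=+1,dy=-3->D; (1,7):dx=-3,dy=+6->D; (2,3):dx=-7,dy=-9->C; (2,4):dx=-8,dy=-5->C
  (2,5):dx=-4,dy=-1->C; (2,6):dx=-5,dy=-7->C; (2,7):dx=-9,dy=+2->D; (3,4):dx=-1,dy=+4->D
  (3,5):dx=+3,dy=+8->C; (3,6):dx=+2,dy=+2->C; (3,7):dx=-2,dy=+11->D; (4,5):dx=+4,dy=+4->C
  (4,6):dx=+3,dy=-2->D; (4,7):dx=-1,dy=+7->D; (5,6):dx=-1,dy=-6->C; (5,7):dx=-5,dy=+3->D
  (6,7):dx=-4,dy=+9->D
Step 2: C = 12, D = 9, total pairs = 21.
Step 3: tau = (C - D)/(n(n-1)/2) = (12 - 9)/21 = 0.142857.
Step 4: Exact two-sided p-value (enumerate n! = 5040 permutations of y under H0): p = 0.772619.
Step 5: alpha = 0.1. fail to reject H0.

tau_b = 0.1429 (C=12, D=9), p = 0.772619, fail to reject H0.


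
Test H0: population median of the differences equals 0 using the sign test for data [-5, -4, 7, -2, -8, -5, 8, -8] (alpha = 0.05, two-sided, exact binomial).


Step 1: Discard zero differences. Original n = 8; n_eff = number of nonzero differences = 8.
Nonzero differences (with sign): -5, -4, +7, -2, -8, -5, +8, -8
Step 2: Count signs: positive = 2, negative = 6.
Step 3: Under H0: P(positive) = 0.5, so the number of positives S ~ Bin(8, 0.5).
Step 4: Two-sided exact p-value = sum of Bin(8,0.5) probabilities at or below the observed probability = 0.289062.
Step 5: alpha = 0.05. fail to reject H0.

n_eff = 8, pos = 2, neg = 6, p = 0.289062, fail to reject H0.


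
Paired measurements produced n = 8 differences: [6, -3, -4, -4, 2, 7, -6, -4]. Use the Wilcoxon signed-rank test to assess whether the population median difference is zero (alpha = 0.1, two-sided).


Step 1: Drop any zero differences (none here) and take |d_i|.
|d| = [6, 3, 4, 4, 2, 7, 6, 4]
Step 2: Midrank |d_i| (ties get averaged ranks).
ranks: |6|->6.5, |3|->2, |4|->4, |4|->4, |2|->1, |7|->8, |6|->6.5, |4|->4
Step 3: Attach original signs; sum ranks with positive sign and with negative sign.
W+ = 6.5 + 1 + 8 = 15.5
W- = 2 + 4 + 4 + 6.5 + 4 = 20.5
(Check: W+ + W- = 36 should equal n(n+1)/2 = 36.)
Step 4: Test statistic W = min(W+, W-) = 15.5.
Step 5: Ties in |d|, so use the tie-corrected normal approximation.
        E[W] = n(n+1)/4 = 8*9/4 = 18.
        Tie groups: |d|=4 (t=3), |d|=6 (t=2); sum(t^3 - t) = 30.
        Var[W] = n(n+1)(2n+1)/24 - sum(t^3-t)/48 = 1224/24 - 30/48 = 50.375.
        z = (W - E[W]) / sqrt(Var[W]) = (15.5 - 18) / 7.0975 = -0.3522.
        Two-sided p = 2*Phi(z) = 0.724662.
Step 6: alpha = 0.1. fail to reject H0.

W+ = 15.5, W- = 20.5, W = min = 15.5, p = 0.724662, fail to reject H0.


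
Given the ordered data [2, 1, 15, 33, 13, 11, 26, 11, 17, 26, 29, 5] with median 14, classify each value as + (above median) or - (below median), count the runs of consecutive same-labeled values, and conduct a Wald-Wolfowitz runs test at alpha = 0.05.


Step 1: Compute median = 14; label A = above, B = below.
Labels in order: BBAABBABAAAB  (n_A = 6, n_B = 6)
Step 2: Count runs R = 7.
Step 3: Under H0 (random ordering), E[R] = 2*n_A*n_B/(n_A+n_B) + 1 = 2*6*6/12 + 1 = 7.0000.
        Var[R] = 2*n_A*n_B*(2*n_A*n_B - n_A - n_B) / ((n_A+n_B)^2 * (n_A+n_B-1)) = 4320/1584 = 2.7273.
        SD[R] = 1.6514.
Step 4: R = E[R], so z = 0 with no continuity correction.
Step 5: Two-sided p-value via normal approximation = 2*(1 - Phi(|z|)) = 1.000000.
Step 6: alpha = 0.05. fail to reject H0.

R = 7, z = 0.0000, p = 1.000000, fail to reject H0.


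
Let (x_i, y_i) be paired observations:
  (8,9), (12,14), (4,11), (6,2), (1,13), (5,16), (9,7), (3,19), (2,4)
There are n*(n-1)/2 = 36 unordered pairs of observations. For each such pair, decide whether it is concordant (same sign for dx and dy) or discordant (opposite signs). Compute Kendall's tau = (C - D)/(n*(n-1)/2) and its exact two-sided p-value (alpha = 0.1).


Step 1: Enumerate the 36 unordered pairs (i,j) with i<j and classify each by sign(x_j-x_i) * sign(y_j-y_i).
  (1,2):dx=+4,dy=+5->C; (1,3):dx=-4,dy=+2->D; (1,4):dx=-2,dy=-7->C; (1,5):dx=-7,dy=+4->D
  (1,6):dx=-3,dy=+7->D; (1,7):dx=+1,dy=-2->D; (1,8):dx=-5,dy=+10->D; (1,9):dx=-6,dy=-5->C
  (2,3):dx=-8,dy=-3->C; (2,4):dx=-6,dy=-12->C; (2,5):dx=-11,dy=-1->C; (2,6):dx=-7,dy=+2->D
  (2,7):dx=-3,dy=-7->C; (2,8):dx=-9,dy=+5->D; (2,9):dx=-10,dy=-10->C; (3,4):dx=+2,dy=-9->D
  (3,5):dx=-3,dy=+2->D; (3,6):dx=+1,dy=+5->C; (3,7):dx=+5,dy=-4->D; (3,8):dx=-1,dy=+8->D
  (3,9):dx=-2,dy=-7->C; (4,5):dx=-5,dy=+11->D; (4,6):dx=-1,dy=+14->D; (4,7):dx=+3,dy=+5->C
  (4,8):dx=-3,dy=+17->D; (4,9):dx=-4,dy=+2->D; (5,6):dx=+4,dy=+3->C; (5,7):dx=+8,dy=-6->D
  (5,8):dx=+2,dy=+6->C; (5,9):dx=+1,dy=-9->D; (6,7):dx=+4,dy=-9->D; (6,8):dx=-2,dy=+3->D
  (6,9):dx=-3,dy=-12->C; (7,8):dx=-6,dy=+12->D; (7,9):dx=-7,dy=-3->C; (8,9):dx=-1,dy=-15->C
Step 2: C = 16, D = 20, total pairs = 36.
Step 3: tau = (C - D)/(n(n-1)/2) = (16 - 20)/36 = -0.111111.
Step 4: Exact two-sided p-value (enumerate n! = 362880 permutations of y under H0): p = 0.761414.
Step 5: alpha = 0.1. fail to reject H0.

tau_b = -0.1111 (C=16, D=20), p = 0.761414, fail to reject H0.
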